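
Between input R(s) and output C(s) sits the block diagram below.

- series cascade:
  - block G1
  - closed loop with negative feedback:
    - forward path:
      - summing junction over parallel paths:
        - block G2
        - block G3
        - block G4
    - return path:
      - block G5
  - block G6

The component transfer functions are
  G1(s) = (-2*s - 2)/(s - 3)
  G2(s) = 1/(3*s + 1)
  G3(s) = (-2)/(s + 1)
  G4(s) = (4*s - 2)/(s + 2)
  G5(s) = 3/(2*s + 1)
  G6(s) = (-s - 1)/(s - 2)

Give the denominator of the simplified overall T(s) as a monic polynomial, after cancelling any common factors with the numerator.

Answer: s^6 + 29*s^5/6 - 36*s^4 + 107*s^3/6 + 68*s^2 - 71*s/3 - 10

Working:
(1) add G2, G3, G4 (parallel) gives (12*s^3 + 5*s^2 - 15*s - 4)/(3*s^3 + 10*s^2 + 9*s + 2)
(2) reduce the feedback loop with forward (G2+G3+G4) and return G5 gives (24*s^4 + 22*s^3 - 25*s^2 - 23*s - 4)/(6*s^4 + 59*s^3 + 43*s^2 - 32*s - 10)
(3) reduce the series chain G1, [(G2+G3+G4)/(1+(G2+G3+G4)*G5)], G6 gives (48*s^6 + 140*s^5 + 86*s^4 - 102*s^3 - 150*s^2 - 62*s - 8)/(6*s^6 + 29*s^5 - 216*s^4 + 107*s^3 + 408*s^2 - 142*s - 60)
Step 3 gives the fully reduced T(s), with no common factor left to cancel. The denominator's leading coefficient is 6, so divide each of its coefficients by 6 to get the monic form.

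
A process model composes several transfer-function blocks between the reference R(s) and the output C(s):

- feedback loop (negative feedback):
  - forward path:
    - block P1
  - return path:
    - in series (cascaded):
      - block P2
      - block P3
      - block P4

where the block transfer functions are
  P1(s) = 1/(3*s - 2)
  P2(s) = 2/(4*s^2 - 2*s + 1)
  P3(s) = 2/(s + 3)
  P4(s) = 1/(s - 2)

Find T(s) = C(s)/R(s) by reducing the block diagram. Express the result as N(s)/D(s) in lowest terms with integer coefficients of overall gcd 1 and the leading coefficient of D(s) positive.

Answer: (4*s^4 + 2*s^3 - 25*s^2 + 13*s - 6)/(12*s^5 - 2*s^4 - 79*s^3 + 89*s^2 - 44*s + 16)

Working:
Step 1: reduce the series chain P2, P3, P4 -> 4/(4*s^4 + 2*s^3 - 25*s^2 + 13*s - 6)
Step 2: apply the feedback formula to P1, (P2*P3*P4), giving the overall T(s)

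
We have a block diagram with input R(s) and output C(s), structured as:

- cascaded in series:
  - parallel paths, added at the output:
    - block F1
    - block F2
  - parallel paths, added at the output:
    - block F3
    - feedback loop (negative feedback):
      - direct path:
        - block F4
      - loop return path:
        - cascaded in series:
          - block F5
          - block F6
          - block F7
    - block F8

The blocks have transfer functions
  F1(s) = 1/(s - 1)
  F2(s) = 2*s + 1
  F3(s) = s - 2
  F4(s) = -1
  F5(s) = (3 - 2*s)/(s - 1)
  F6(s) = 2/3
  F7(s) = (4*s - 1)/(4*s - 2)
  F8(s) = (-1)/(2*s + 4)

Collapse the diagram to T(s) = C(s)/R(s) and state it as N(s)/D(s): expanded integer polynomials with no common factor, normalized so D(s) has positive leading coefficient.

First reduce the diagram to T(s).

Step 1. sum the parallel branches F1, F2 gives (2*s^2 - s)/(s - 1)
Step 2. multiply F5, F6, F7 (series) gives (-8*s^2 + 14*s - 3)/(6*s^2 - 9*s + 3)
Step 3. feedback reduction of F4, (F5*F6*F7) gives (-6*s^2 + 9*s - 3)/(14*s^2 - 23*s + 6)
Step 4. parallel reduction of F3, [F4/(1+F4*(F5*F6*F7))], F8 gives (28*s^4 - 58*s^3 - 120*s^2 + 237*s - 66)/(28*s^3 + 10*s^2 - 80*s + 24)
Step 5. combine (F1+F2), (F3+[F4/(1+F4*(F5*F6*F7))]+F8) in series - this is the overall T(s), already in the required normalized form

Answer: (56*s^6 - 144*s^5 - 182*s^4 + 594*s^3 - 369*s^2 + 66*s)/(28*s^4 - 18*s^3 - 90*s^2 + 104*s - 24)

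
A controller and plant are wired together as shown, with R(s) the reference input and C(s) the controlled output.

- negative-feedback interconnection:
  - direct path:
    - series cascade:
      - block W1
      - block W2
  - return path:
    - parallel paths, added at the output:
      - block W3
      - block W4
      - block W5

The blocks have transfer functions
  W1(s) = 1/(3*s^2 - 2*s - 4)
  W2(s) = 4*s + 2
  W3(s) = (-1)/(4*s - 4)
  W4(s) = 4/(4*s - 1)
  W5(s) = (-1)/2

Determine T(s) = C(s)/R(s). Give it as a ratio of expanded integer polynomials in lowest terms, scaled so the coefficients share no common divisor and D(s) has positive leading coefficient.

Answer: (32*s^3 - 24*s^2 - 12*s + 4)/(24*s^4 - 62*s^3 + 30*s^2 + 24*s - 25)

Working:
Step 1: series reduction of W1, W2, giving (4*s + 2)/(3*s^2 - 2*s - 4)
Step 2: parallel reduction of W3, W4, W5, giving (-8*s^2 + 22*s - 17)/(16*s^2 - 20*s + 4)
Step 3: reduce the feedback loop with forward (W1*W2) and return (W3+W4+W5): this yields T(s), and no further normalization is needed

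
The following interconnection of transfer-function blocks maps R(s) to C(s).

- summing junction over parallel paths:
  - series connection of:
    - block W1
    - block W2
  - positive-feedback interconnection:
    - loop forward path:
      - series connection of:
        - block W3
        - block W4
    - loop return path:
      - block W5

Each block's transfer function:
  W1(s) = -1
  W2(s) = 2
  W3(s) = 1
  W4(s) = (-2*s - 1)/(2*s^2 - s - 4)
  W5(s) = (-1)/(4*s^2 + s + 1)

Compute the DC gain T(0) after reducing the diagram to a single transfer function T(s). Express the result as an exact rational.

(1) combine W1, W2 in series: -2
(2) multiply W3, W4 (series): (-2*s - 1)/(2*s^2 - s - 4)
(3) reduce the feedback loop with forward (W3*W4) and return W5: (-8*s^3 - 6*s^2 - 3*s - 1)/(8*s^4 - 2*s^3 - 15*s^2 - 7*s - 5)
(4) parallel reduction of (W1*W2), [(W3*W4)/(1-(W3*W4)*W5)]: (-16*s^4 - 4*s^3 + 24*s^2 + 11*s + 9)/(8*s^4 - 2*s^3 - 15*s^2 - 7*s - 5)
DC gain: substitute s = 0 into T(s) from step 4: T(0) = 9/(-5) = -9/5.

Therefore the answer is -9/5.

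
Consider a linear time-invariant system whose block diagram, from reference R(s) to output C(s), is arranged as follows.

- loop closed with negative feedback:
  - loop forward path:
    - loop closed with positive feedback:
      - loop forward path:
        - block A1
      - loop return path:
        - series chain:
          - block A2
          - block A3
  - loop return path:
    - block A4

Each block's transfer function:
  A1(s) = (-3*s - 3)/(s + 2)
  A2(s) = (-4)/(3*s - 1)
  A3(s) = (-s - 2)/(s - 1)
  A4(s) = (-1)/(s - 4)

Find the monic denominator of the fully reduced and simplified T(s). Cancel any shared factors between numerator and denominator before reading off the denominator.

Answer: s^4 + 11*s^3/3 - 10*s^2 - 33*s - 101/3

Working:
1. combine A2, A3 in series: (4*s + 8)/(3*s^2 - 4*s + 1)
2. reduce the feedback loop with forward A1 and return (A2*A3): (-9*s^3 + 3*s^2 + 9*s - 3)/(3*s^3 + 14*s^2 + 29*s + 26)
3. reduce the feedback loop with forward [A1/(1-A1*(A2*A3))] and return A4: (-9*s^4 + 39*s^3 - 3*s^2 - 39*s + 12)/(3*s^4 + 11*s^3 - 30*s^2 - 99*s - 101)
That last expression is T(s), already simplified. Scaling its denominator by 1/3 (the reciprocal of the leading coefficient) yields the monic denominator.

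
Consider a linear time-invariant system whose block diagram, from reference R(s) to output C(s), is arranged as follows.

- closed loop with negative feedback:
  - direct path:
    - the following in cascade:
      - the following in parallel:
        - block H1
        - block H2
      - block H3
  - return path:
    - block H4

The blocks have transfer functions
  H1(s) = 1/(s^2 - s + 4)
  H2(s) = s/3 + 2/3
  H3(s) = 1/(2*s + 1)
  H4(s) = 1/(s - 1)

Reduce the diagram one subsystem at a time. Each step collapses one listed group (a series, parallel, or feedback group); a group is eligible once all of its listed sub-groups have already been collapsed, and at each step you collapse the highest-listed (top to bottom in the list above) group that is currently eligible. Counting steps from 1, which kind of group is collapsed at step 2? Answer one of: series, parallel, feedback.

[1] reduce the parallel group H1, H2
[2] series reduction of (H1+H2), H3
[3] reduce the feedback loop with forward ((H1+H2)*H3) and return H4
The group at step 2 is a series group.

Answer: series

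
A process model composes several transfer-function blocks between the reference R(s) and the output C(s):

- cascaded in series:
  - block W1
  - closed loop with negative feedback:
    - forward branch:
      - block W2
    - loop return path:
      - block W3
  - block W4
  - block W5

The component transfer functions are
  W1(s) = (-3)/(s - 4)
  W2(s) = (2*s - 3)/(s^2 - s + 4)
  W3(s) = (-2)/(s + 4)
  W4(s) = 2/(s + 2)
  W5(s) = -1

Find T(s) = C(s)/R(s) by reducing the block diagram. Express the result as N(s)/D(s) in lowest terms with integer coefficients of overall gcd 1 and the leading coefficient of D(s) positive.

(1) reduce the feedback loop with forward W2 and return W3 gives (2*s^2 + 5*s - 12)/(s^3 + 3*s^2 - 4*s + 22)
(2) combine W1, [W2/(1+W2*W3)], W4, W5 in series; the result is T(s) itself (integer coefficients, no common factor, positive leading denominator coefficient)

Final answer: (12*s^2 + 30*s - 72)/(s^5 + s^4 - 18*s^3 + 6*s^2 - 12*s - 176)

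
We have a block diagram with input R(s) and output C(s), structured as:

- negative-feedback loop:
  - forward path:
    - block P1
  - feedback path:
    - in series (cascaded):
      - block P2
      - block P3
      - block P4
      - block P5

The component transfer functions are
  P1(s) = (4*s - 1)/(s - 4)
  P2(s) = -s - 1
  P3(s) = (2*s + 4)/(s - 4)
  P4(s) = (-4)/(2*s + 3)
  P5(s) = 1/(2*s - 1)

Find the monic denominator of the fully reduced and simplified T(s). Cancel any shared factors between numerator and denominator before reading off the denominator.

[1] multiply P2, P3, P4, P5 (series) gives (8*s^2 + 24*s + 16)/(4*s^3 - 12*s^2 - 19*s + 12)
[2] reduce the feedback loop with forward P1 and return (P2*P3*P4*P5) gives (16*s^4 - 52*s^3 - 64*s^2 + 67*s - 12)/(4*s^4 + 4*s^3 + 117*s^2 + 128*s - 64)
The result of step 2 is T(s) in lowest terms. Its denominator has leading coefficient 4; dividing the denominator through by 4 makes it monic.

Final answer: s^4 + s^3 + 117*s^2/4 + 32*s - 16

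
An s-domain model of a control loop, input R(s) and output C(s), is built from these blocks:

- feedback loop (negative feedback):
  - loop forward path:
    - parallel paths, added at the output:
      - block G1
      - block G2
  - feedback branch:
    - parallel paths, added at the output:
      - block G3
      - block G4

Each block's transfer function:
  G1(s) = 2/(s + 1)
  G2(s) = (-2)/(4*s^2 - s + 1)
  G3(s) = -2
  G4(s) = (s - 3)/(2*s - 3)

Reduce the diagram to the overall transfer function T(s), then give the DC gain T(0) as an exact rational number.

[1] sum the parallel branches G1, G2 -> (8*s^2 - 4*s)/(4*s^3 + 3*s^2 + 1)
[2] sum the parallel branches G3, G4 -> (3 - 3*s)/(2*s - 3)
[3] feedback reduction of (G1+G2), (G3+G4) -> (16*s^3 - 32*s^2 + 12*s)/(8*s^4 - 30*s^3 + 27*s^2 - 10*s - 3)
DC gain: substitute s = 0 into T(s) from step 3: T(0) = 0/(-3) = 0.

Answer: 0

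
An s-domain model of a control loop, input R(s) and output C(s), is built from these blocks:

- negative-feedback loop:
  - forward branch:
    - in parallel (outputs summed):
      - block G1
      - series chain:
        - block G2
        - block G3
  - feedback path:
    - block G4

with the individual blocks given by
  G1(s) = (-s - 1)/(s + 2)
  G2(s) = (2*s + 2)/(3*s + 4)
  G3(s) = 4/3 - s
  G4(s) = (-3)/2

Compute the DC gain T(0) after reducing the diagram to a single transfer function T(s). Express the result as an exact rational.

First reduce the diagram to T(s).

1. multiply G2, G3 (series) gives (-6*s^2 + 2*s + 8)/(9*s + 12)
2. reduce the parallel group G1, (G2*G3) gives (-6*s^3 - 19*s^2 - 9*s + 4)/(9*s^2 + 30*s + 24)
3. collapse the loop ((G1+(G2*G3)) forward, G4 return) gives (-12*s^3 - 38*s^2 - 18*s + 8)/(18*s^3 + 75*s^2 + 87*s + 36)
Evaluating the step-3 result (the overall T(s)) at s = 0 gives T(0) = 8/36 = 2/9.

Answer: 2/9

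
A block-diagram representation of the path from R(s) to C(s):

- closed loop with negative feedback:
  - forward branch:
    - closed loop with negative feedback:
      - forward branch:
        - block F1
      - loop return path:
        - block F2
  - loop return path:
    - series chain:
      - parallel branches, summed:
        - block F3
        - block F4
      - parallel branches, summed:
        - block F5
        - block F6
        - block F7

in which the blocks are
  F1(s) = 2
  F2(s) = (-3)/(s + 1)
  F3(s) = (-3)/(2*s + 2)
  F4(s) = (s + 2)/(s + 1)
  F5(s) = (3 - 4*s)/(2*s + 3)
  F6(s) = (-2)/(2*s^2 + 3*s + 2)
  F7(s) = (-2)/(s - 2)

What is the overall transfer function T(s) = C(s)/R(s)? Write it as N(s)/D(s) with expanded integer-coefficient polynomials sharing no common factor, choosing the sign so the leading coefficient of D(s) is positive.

Answer: (-8*s^5 - 16*s^4 + 14*s^3 + 62*s^2 + 64*s + 24)/(12*s^5 + 20*s^4 + 59*s^3 + 20*s^2 - 44*s - 48)

Working:
Step 1. collapse the loop (F1 forward, F2 return), giving (2*s + 2)/(s - 5)
Step 2. sum the parallel branches F3, F4, giving (2*s + 1)/(2*s + 2)
Step 3. add F5, F6, F7 (parallel), giving (-8*s^4 + 2*s^3 - 15*s^2 - 20*s - 12)/(4*s^4 + 4*s^3 - 11*s^2 - 20*s - 12)
Step 4. multiply (F3+F4), (F5+F6+F7) (series), giving (-16*s^5 - 4*s^4 - 28*s^3 - 55*s^2 - 44*s - 12)/(8*s^5 + 16*s^4 - 14*s^3 - 62*s^2 - 64*s - 24)
Step 5. close the feedback loop around [F1/(1+F1*F2)], ((F3+F4)*(F5+F6+F7)): this yields T(s), and no further normalization is needed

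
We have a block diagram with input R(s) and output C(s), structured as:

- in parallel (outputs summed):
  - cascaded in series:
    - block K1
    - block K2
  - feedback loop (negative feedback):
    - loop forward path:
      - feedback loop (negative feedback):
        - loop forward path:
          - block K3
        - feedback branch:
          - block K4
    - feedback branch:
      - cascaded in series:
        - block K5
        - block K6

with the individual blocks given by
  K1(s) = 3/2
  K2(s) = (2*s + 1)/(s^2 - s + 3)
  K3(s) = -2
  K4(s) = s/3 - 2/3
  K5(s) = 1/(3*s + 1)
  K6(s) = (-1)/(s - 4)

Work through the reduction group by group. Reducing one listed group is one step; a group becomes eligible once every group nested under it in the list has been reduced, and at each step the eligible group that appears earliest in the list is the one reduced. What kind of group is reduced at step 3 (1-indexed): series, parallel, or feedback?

Answer: series

Working:
[1] reduce the series chain K1, K2
[2] apply the feedback formula to K3, K4
[3] cascade K5, K6
[4] collapse the loop ([K3/(1+K3*K4)] forward, (K5*K6) return)
[5] combine (K1*K2), [[K3/(1+K3*K4)]/(1+[K3/(1+K3*K4)]*(K5*K6))] in parallel
Step 3: series.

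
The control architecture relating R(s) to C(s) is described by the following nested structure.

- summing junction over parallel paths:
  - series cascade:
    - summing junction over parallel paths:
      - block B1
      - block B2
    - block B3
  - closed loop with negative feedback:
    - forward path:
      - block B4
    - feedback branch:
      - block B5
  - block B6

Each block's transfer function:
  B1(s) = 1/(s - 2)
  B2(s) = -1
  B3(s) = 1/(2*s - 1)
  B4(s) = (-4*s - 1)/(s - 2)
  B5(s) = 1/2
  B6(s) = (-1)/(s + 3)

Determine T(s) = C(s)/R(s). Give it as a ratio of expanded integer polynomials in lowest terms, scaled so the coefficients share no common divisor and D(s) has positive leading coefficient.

Answer: (16*s^4 + 6*s^3 - 107*s^2 + 61*s + 47)/(4*s^4 + 12*s^3 - 21*s^2 - 53*s + 30)

Working:
Step 1. reduce the parallel group B1, B2; result (3 - s)/(s - 2)
Step 2. reduce the series chain (B1+B2), B3; result (3 - s)/(2*s^2 - 5*s + 2)
Step 3. reduce the feedback loop with forward B4 and return B5; result (8*s + 2)/(2*s + 5)
Step 4. add ((B1+B2)*B3), [B4/(1+B4*B5)], B6 (parallel): this yields T(s), and no further normalization is needed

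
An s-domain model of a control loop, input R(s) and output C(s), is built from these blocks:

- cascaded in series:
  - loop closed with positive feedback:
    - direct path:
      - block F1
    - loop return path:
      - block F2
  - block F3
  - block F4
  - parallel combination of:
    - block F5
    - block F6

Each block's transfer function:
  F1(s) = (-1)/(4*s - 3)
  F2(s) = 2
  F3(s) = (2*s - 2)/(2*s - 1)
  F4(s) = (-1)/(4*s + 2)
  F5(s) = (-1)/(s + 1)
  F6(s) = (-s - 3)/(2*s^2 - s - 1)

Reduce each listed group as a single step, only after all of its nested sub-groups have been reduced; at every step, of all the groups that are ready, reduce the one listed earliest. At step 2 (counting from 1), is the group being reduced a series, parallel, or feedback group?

[1] apply the feedback formula to F1, F2
[2] sum the parallel branches F5, F6
[3] combine [F1/(1-F1*F2)], F3, F4, (F5+F6) in series
At step 2 the group reduced is parallel.

Final answer: parallel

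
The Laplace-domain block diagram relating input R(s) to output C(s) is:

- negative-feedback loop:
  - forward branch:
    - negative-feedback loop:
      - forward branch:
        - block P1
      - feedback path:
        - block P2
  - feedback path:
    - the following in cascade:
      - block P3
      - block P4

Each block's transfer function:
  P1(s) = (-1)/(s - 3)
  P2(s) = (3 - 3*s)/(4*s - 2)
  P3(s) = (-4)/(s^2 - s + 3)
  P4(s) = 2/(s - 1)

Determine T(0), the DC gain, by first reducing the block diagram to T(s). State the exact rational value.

Answer: 6/25

Working:
(1) close the feedback loop around P1, P2 = (2 - 4*s)/(4*s^2 - 11*s + 3)
(2) combine P3, P4 in series = (-8)/(s^3 - 2*s^2 + 4*s - 3)
(3) reduce the feedback loop with forward [P1/(1+P1*P2)] and return (P3*P4) = (-4*s^4 + 10*s^3 - 20*s^2 + 20*s - 6)/(4*s^5 - 19*s^4 + 41*s^3 - 62*s^2 + 77*s - 25)
DC gain: substitute s = 0 into T(s) from step 3: T(0) = -6/(-25) = 6/25.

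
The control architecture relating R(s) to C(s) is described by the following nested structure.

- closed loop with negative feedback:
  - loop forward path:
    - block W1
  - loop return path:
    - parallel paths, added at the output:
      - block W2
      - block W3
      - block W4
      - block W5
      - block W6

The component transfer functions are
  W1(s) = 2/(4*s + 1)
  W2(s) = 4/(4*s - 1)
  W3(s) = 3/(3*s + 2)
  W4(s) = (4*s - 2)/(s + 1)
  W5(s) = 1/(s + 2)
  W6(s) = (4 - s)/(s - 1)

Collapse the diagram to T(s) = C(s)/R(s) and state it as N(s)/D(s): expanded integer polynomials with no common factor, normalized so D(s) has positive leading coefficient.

Answer: (24*s^5 + 58*s^4 - 8*s^3 - 66*s^2 - 16*s + 8)/(48*s^6 + 200*s^5 + 187*s^4 - 2*s^3 + 155*s^2 + 12*s - 60)

Working:
1. parallel reduction of W2, W3, W4, W5, W6: (36*s^5 + 87*s^4 + 67*s^3 + 110*s^2 + 2*s - 32)/(12*s^5 + 29*s^4 - 4*s^3 - 33*s^2 - 8*s + 4)
2. close the feedback loop around W1, (W2+W3+W4+W5+W6), which is the overall transfer function T(s) = C(s)/R(s) in lowest terms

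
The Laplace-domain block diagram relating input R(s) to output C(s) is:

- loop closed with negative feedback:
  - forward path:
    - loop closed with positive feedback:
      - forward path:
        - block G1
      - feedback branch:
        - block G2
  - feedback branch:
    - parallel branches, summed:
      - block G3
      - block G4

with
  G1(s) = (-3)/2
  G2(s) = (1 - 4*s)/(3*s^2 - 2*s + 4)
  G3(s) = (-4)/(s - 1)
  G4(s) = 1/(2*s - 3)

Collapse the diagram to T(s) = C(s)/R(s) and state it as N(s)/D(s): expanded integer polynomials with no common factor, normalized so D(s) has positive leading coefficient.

[1] apply the feedback formula to G1, G2 -> (-9*s^2 + 6*s - 12)/(6*s^2 - 16*s + 11)
[2] reduce the parallel group G3, G4 -> (11 - 7*s)/(2*s^2 - 5*s + 3)
[3] feedback reduction of [G1/(1-G1*G2)], (G3+G4); the result is T(s) itself (integer coefficients, no common factor, positive leading denominator coefficient)

Hence the answer: (-18*s^4 + 57*s^3 - 81*s^2 + 78*s - 36)/(12*s^4 + s^3 - 21*s^2 + 47*s - 99)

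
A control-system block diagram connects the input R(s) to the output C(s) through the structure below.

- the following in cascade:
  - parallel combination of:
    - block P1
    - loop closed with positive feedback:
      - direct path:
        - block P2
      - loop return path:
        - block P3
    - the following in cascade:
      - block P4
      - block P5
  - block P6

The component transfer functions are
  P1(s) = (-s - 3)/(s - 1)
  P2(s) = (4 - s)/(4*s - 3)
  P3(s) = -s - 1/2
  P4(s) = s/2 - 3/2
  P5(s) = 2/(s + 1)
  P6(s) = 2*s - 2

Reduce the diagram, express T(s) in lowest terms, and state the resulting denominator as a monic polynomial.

Reducing step by step:

1. feedback reduction of P2, P3 -> (2*s - 8)/(2*s^2 - 15*s + 2)
2. combine P4, P5 in series -> (s - 3)/(s + 1)
3. add P1, [P2/(1-P2*P3)], (P4*P5) (parallel) -> (-14*s^3 + 112*s^2 - 18*s + 8)/(2*s^4 - 15*s^3 + 15*s - 2)
4. combine (P1+[P2/(1-P2*P3)]+(P4*P5)), P6 in series -> (-28*s^3 + 224*s^2 - 36*s + 16)/(2*s^3 - 13*s^2 - 13*s + 2)
The result of step 4 is T(s) in lowest terms. Its denominator has leading coefficient 2; dividing the denominator through by 2 makes it monic.

Answer: s^3 - 13*s^2/2 - 13*s/2 + 1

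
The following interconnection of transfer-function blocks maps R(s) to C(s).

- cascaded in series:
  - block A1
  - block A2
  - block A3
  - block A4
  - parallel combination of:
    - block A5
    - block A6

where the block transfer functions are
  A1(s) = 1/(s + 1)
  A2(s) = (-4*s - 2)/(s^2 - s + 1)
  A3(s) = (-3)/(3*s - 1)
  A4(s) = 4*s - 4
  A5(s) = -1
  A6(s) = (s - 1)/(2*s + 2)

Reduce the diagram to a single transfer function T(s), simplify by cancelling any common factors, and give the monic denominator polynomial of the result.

1. combine A5, A6 in parallel, giving (-s - 3)/(2*s + 2)
2. multiply A1, A2, A3, A4, (A5+A6) (series), giving (-24*s^3 - 60*s^2 + 48*s + 36)/(3*s^5 + 2*s^4 - s^3 + 3*s^2 + 2*s - 1)
T(s) is the step-2 result (common factors already cancelled). Leading coefficient of the denominator: 3. Divide through by 3 for the monic polynomial.

Final answer: s^5 + 2*s^4/3 - s^3/3 + s^2 + 2*s/3 - 1/3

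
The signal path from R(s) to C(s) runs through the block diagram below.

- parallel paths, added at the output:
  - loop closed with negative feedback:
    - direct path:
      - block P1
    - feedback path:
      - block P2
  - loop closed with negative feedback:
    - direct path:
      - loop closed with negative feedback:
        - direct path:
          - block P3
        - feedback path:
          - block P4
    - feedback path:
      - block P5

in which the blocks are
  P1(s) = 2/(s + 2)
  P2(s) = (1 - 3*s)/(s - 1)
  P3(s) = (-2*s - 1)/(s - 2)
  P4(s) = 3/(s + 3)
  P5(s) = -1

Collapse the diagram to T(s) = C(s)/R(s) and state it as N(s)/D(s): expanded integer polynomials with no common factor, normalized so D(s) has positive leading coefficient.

1. reduce the feedback loop with forward P1 and return P2 = (2*s - 2)/(s^2 - 5*s)
2. close the feedback loop around P3, P4 = (-2*s^2 - 7*s - 3)/(s^2 - 5*s - 9)
3. reduce the feedback loop with forward [P3/(1+P3*P4)] and return P5 = (-2*s^2 - 7*s - 3)/(3*s^2 + 2*s - 6)
4. reduce the parallel group [P1/(1+P1*P2)], [[P3/(1+P3*P4)]/(1+[P3/(1+P3*P4)]*P5)], giving the overall T(s)

Therefore the answer is (-2*s^4 + 9*s^3 + 30*s^2 - s + 12)/(3*s^4 - 13*s^3 - 16*s^2 + 30*s).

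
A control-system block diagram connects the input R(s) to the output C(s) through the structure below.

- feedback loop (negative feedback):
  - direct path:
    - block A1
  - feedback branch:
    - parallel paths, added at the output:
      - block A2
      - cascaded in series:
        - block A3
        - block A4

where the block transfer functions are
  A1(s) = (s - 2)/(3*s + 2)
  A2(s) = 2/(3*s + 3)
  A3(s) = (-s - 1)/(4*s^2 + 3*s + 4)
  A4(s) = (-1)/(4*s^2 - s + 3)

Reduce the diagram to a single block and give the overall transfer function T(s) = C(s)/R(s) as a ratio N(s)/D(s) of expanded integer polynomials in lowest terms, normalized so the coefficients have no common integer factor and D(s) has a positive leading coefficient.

The answer is (48*s^6 - 24*s^5 - 45*s^4 - 108*s^3 - 129*s^2 - 66*s - 72)/(144*s^6 + 344*s^5 + 393*s^4 + 489*s^3 + 243*s^2 + 205*s + 18).

Reasoning:
Step 1 - reduce the series chain A3, A4 = (s + 1)/(16*s^4 + 8*s^3 + 25*s^2 + 5*s + 12)
Step 2 - combine A2, (A3*A4) in parallel = (32*s^4 + 16*s^3 + 53*s^2 + 16*s + 27)/(48*s^5 + 72*s^4 + 99*s^3 + 90*s^2 + 51*s + 36)
Step 3 - feedback reduction of A1, (A2+(A3*A4)) - this is the overall T(s), already in the required normalized form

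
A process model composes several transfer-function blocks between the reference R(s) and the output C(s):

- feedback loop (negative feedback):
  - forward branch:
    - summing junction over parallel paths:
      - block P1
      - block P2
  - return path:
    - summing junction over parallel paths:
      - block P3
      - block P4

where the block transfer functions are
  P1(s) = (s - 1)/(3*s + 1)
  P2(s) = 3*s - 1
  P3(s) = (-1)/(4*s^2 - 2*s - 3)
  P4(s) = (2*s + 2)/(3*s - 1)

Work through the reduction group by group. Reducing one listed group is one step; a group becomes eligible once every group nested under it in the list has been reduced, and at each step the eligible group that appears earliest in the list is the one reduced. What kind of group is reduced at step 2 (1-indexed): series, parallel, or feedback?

Reducing step by step:

Step 1. add P1, P2 (parallel)
Step 2. add P3, P4 (parallel)
Step 3. apply the feedback formula to (P1+P2), (P3+P4)
The group at step 2 is a parallel group.

Answer: parallel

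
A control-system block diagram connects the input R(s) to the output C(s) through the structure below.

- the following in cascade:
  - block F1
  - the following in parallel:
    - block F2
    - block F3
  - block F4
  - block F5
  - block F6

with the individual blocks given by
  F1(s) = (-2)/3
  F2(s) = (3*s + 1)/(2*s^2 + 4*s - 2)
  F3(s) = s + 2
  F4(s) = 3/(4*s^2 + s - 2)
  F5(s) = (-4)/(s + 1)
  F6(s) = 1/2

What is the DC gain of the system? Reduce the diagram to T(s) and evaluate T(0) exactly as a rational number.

1. parallel reduction of F2, F3: (2*s^3 + 8*s^2 + 9*s - 3)/(2*s^2 + 4*s - 2)
2. series reduction of F1, (F2+F3), F4, F5, F6: (4*s^3 + 16*s^2 + 18*s - 6)/(4*s^5 + 13*s^4 + 5*s^3 - 9*s^2 - 3*s + 2)
Step 2 gives the overall T(s). Then T(0) = -6/2 = -3.

Answer: -3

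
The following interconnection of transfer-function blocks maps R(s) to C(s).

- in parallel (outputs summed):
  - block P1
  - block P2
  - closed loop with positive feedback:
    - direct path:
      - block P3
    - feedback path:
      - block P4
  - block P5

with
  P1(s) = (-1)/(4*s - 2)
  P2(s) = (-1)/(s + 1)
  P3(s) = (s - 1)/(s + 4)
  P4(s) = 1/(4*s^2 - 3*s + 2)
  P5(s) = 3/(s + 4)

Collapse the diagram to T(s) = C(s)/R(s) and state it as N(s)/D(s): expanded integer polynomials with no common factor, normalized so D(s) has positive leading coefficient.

(1) close the feedback loop around P3, P4 -> (4*s^3 - 7*s^2 + 5*s - 2)/(4*s^3 + 13*s^2 - 11*s + 9)
(2) add P1, P2, [P3/(1-P3*P4)], P5 (parallel); the result is T(s) itself (integer coefficients, no common factor, positive leading denominator coefficient)

Hence the answer: (16*s^6 + 72*s^5 - 43*s^4 - 246*s^3 + 230*s^2 - 147*s - 2)/(16*s^6 + 124*s^5 + 214*s^4 - 116*s^3 - 8*s^2 + 142*s - 72)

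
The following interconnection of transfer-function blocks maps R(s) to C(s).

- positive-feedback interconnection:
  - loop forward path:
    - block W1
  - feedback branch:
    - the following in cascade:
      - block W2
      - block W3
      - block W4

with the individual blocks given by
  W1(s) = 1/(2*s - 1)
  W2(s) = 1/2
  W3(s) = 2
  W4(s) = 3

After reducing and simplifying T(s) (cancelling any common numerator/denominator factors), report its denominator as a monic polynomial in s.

Reducing step by step:

[1] cascade W2, W3, W4 gives 3
[2] apply the feedback formula to W1, (W2*W3*W4) gives 1/(2*s - 4)
The result of step 2 is T(s) in lowest terms. Its denominator has leading coefficient 2; dividing the denominator through by 2 makes it monic.

Answer: s - 2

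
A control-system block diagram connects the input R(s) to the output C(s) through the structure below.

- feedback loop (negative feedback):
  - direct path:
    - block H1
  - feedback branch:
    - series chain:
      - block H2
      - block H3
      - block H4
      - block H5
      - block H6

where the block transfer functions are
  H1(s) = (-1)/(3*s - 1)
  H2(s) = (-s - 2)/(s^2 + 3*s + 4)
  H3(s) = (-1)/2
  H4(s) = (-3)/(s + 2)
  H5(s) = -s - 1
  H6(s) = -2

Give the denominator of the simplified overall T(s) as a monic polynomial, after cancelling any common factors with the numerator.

First reduce the diagram to T(s).

Step 1 - multiply H2, H3, H4, H5, H6 (series); result (-3*s - 3)/(s^2 + 3*s + 4)
Step 2 - reduce the feedback loop with forward H1 and return (H2*H3*H4*H5*H6); result (-s^2 - 3*s - 4)/(3*s^3 + 8*s^2 + 12*s - 1)
That last expression is T(s), already simplified. Scaling its denominator by 1/3 (the reciprocal of the leading coefficient) yields the monic denominator.

Answer: s^3 + 8*s^2/3 + 4*s - 1/3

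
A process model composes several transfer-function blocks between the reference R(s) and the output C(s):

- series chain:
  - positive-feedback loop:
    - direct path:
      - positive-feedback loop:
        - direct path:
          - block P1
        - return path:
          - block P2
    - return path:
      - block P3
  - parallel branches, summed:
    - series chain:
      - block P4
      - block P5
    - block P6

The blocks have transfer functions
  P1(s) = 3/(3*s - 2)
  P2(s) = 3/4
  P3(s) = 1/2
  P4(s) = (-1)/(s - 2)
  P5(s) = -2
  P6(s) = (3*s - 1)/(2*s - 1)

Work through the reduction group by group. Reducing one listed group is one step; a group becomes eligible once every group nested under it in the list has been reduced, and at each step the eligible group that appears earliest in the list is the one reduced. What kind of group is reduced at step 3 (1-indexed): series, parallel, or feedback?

1. collapse the loop (P1 forward, P2 return)
2. feedback reduction of [P1/(1-P1*P2)], P3
3. reduce the series chain P4, P5
4. reduce the parallel group (P4*P5), P6
5. multiply [[P1/(1-P1*P2)]/(1-[P1/(1-P1*P2)]*P3)], ((P4*P5)+P6) (series)
So the answer for step 3 is series.

Final answer: series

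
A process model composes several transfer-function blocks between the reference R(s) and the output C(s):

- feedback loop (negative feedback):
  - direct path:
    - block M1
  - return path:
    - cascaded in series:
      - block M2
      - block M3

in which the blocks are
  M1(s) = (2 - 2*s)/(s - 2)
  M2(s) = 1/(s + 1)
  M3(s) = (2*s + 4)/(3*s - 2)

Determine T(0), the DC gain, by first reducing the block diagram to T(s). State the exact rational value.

1. multiply M2, M3 (series) -> (2*s + 4)/(3*s^2 + s - 2)
2. collapse the loop (M1 forward, (M2*M3) return) -> (-6*s^3 + 4*s^2 + 6*s - 4)/(3*s^3 - 9*s^2 - 8*s + 12)
DC gain: substitute s = 0 into T(s) from step 2: T(0) = -4/12 = -1/3.

Answer: -1/3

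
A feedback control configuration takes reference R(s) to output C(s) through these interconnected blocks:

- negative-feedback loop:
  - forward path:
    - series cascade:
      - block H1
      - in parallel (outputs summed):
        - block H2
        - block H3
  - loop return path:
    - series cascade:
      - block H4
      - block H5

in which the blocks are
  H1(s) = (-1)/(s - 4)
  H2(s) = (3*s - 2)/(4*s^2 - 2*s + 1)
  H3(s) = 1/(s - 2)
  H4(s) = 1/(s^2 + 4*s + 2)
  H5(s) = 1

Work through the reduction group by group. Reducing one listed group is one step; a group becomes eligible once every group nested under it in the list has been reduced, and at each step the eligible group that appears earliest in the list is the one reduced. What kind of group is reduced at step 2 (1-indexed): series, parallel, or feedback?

(1) sum the parallel branches H2, H3
(2) reduce the series chain H1, (H2+H3)
(3) reduce the series chain H4, H5
(4) reduce the feedback loop with forward (H1*(H2+H3)) and return (H4*H5)
At step 2 the group reduced is series.

Answer: series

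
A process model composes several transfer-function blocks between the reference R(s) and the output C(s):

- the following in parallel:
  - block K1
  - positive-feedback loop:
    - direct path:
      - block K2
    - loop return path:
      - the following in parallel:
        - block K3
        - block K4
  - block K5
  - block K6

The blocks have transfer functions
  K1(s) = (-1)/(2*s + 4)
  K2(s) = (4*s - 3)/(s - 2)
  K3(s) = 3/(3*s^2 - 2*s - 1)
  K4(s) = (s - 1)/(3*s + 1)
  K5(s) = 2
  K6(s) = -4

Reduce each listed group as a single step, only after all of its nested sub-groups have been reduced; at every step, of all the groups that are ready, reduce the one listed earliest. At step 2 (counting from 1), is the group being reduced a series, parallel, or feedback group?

Reducing step by step:

Step 1 - sum the parallel branches K3, K4
Step 2 - reduce the feedback loop with forward K2 and return (K3+K4)
Step 3 - reduce the parallel group K1, [K2/(1-K2*(K3+K4))], K5, K6
Step 2: feedback.

Answer: feedback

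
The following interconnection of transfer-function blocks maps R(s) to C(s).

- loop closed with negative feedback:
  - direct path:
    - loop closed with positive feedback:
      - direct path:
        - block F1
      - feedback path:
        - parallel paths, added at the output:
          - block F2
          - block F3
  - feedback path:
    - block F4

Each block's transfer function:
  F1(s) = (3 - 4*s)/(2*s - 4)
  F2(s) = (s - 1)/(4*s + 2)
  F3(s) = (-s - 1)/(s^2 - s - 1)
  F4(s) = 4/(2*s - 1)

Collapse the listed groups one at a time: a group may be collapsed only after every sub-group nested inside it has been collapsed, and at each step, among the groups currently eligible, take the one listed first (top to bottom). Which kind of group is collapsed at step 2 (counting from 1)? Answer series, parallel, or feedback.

(1) add F2, F3 (parallel)
(2) apply the feedback formula to F1, (F2+F3)
(3) close the feedback loop around [F1/(1-F1*(F2+F3))], F4
At step 2 the group reduced is feedback.

Therefore the answer is feedback.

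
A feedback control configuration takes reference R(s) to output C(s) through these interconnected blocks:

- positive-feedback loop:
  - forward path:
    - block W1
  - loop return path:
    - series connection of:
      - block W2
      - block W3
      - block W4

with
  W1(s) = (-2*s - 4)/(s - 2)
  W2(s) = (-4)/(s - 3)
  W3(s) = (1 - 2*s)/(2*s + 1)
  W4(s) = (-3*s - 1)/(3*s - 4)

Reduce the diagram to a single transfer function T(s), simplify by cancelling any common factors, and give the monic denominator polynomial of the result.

Step 1. series reduction of W2, W3, W4: (-24*s^2 + 4*s + 4)/(6*s^3 - 23*s^2 + 11*s + 12)
Step 2. apply the feedback formula to W1, (W2*W3*W4): (-12*s^4 + 22*s^3 + 70*s^2 - 68*s - 48)/(6*s^4 - 83*s^3 - 31*s^2 + 14*s - 8)
That last expression is T(s), already simplified. Scaling its denominator by 1/6 (the reciprocal of the leading coefficient) yields the monic denominator.

Final answer: s^4 - 83*s^3/6 - 31*s^2/6 + 7*s/3 - 4/3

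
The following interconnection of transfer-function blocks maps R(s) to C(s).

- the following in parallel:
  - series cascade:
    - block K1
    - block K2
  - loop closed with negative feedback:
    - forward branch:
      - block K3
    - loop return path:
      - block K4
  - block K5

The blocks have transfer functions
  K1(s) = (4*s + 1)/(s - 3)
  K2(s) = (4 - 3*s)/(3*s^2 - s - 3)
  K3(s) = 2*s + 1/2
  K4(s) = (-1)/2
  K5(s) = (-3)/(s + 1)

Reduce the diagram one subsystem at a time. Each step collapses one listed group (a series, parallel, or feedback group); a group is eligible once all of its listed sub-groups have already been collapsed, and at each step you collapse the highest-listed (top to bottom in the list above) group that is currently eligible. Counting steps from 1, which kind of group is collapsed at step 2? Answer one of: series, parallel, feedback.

The answer is feedback.

Reasoning:
(1) series reduction of K1, K2
(2) collapse the loop (K3 forward, K4 return)
(3) sum the parallel branches (K1*K2), [K3/(1+K3*K4)], K5
At step 2 the group reduced is feedback.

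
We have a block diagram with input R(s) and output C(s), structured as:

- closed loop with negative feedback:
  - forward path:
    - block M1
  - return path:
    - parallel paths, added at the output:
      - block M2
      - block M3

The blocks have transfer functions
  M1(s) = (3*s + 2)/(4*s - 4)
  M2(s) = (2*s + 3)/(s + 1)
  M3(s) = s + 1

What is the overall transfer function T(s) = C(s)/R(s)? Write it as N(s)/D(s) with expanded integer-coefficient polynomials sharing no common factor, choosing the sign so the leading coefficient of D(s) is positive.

Step 1: sum the parallel branches M2, M3 gives (s^2 + 4*s + 4)/(s + 1)
Step 2: feedback reduction of M1, (M2+M3); the result is T(s) itself (integer coefficients, no common factor, positive leading denominator coefficient)

Hence the answer: (3*s^2 + 5*s + 2)/(3*s^3 + 18*s^2 + 20*s + 4)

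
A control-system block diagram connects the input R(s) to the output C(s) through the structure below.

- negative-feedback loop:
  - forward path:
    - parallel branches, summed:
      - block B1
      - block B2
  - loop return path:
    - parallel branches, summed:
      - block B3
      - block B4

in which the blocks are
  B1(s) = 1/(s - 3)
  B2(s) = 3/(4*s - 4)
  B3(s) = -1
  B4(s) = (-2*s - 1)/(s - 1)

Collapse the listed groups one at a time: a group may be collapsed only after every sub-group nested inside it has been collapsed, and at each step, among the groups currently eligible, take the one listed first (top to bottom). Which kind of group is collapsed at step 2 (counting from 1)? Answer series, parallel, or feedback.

The answer is parallel.

Reasoning:
Step 1: combine B1, B2 in parallel
Step 2: combine B3, B4 in parallel
Step 3: feedback reduction of (B1+B2), (B3+B4)
The group at step 2 is a parallel group.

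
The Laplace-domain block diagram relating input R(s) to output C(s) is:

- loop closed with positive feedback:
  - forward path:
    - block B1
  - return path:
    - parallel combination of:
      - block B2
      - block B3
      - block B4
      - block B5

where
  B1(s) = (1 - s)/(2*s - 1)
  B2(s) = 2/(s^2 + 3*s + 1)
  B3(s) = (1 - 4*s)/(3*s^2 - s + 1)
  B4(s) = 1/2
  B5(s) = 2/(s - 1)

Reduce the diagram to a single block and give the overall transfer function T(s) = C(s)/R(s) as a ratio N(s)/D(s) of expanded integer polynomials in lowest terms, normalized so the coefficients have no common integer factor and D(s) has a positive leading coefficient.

[1] sum the parallel branches B2, B3, B4, B5 gives (3*s^5 + 9*s^4 + 23*s^3 + 9*s^2 + 19*s - 3)/(6*s^5 + 10*s^4 - 14*s^3 + 2*s^2 - 2*s - 2)
[2] close the feedback loop around B1, (B2+B3+B4+B5); the result is T(s) itself (integer coefficients, no common factor, positive leading denominator coefficient)

Therefore the answer is (-6*s^5 - 10*s^4 + 14*s^3 - 2*s^2 + 2*s + 2)/(15*s^5 + 35*s^4 + 11*s^3 + 15*s^2 + 19*s - 5).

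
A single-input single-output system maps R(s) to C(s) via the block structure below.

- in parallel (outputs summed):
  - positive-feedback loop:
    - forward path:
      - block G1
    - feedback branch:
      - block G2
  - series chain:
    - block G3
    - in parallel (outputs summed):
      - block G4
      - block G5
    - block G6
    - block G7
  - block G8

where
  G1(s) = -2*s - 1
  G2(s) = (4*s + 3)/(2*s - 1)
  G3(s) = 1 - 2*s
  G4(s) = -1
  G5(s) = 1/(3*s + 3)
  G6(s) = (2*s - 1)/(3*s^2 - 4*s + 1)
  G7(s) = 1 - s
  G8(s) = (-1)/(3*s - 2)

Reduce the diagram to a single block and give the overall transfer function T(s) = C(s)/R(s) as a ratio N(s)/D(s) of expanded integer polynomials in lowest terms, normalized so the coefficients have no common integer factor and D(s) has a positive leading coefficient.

First reduce the diagram to T(s).

(1) feedback reduction of G1, G2 = (1 - 4*s^2)/(8*s^2 + 12*s + 2)
(2) combine G4, G5 in parallel = (-3*s - 2)/(3*s + 3)
(3) cascade G3, (G4+G5), G6, G7 = (-12*s^3 + 4*s^2 + 5*s - 2)/(9*s^2 + 6*s - 3)
(4) sum the parallel branches [G1/(1-G1*G2)], (G3*(G4+G5)*G6*G7), G8, which is the overall transfer function T(s) = C(s)/R(s) in lowest terms

Answer: (-288*s^6 - 252*s^5 + 344*s^4 - 17*s^3 - 236*s^2 + 19*s + 20)/(216*s^5 + 324*s^4 - 114*s^3 - 204*s^2 + 30*s + 12)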